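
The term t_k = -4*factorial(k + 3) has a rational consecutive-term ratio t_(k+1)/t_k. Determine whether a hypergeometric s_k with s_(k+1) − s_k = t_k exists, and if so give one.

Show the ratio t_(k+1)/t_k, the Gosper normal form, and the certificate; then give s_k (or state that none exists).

t_(k+1)/t_k = k + 4.
So A=k + 4 and B=1, with C=1.
Set up (k + 4)·f(k+1) − (1)·f(k) − (1) = 0.
deg f ≤ -1 (via 1,0,0).
d = -1 < 0 ⇒ no nonzero polynomial f; not summable.

none (Gosper's algorithm certifies no s_k)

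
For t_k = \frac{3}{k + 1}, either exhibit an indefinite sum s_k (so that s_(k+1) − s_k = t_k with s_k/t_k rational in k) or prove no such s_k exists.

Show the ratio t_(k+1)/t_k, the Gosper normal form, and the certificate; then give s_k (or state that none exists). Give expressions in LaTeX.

The ratio is (k + 1)/(k + 2).
Factor: A=k + 1; B=k + 2; C=1.
Need (k + 1)·f(k+1) − (k + 1)·f(k) = 1.
deg f ≤ 0 (via 1,1,0).
f = c0 ⇒ A·f(k+1) − B(k−1)·f(k) − C = -1. The system {-1 = 0} is inconsistent; no antidifference.

none — t_k is not Gosper-summable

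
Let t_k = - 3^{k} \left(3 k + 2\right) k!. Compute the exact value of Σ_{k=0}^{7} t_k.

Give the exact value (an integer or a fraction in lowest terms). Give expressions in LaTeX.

Σ = -264539519

r(k) = 3*(k + 1)*(3*k + 5)/(3*k + 2) after simplifying.
Take A(k)=3*k + 3, B(k)=1, C(k)=k + 2/3.
Set up (3*k + 3)·f(k+1) − (1)·f(k) − (k + 2/3) = 0.
From deg A=1, deg B=0, deg C=1: d=0.
Coefficient equations give f(k) = 1/3.
So s_k = (B(k−1)f/C)·t_k = (1/(3*k + 2))·t_k = -3**k*factorial(k).
Check: Δs_k = -3**k*(3*k + 2)*factorial(k). ✓
Sum = s_(8) − s_(0); s_(8) = -264539520, s_(0) = -1 ⇒ -264539519.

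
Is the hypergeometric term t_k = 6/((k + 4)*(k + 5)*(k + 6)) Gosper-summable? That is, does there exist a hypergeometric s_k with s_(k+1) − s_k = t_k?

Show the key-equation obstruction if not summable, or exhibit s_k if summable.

Yes. s_k = 3*k*(k + 9)/(20*(k + 4)*(k + 5)).

The ratio is (k + 4)/(k + 7).
Normal form (A,B,C) = (k + 4, k + 7, 1).
Need (k + 4)·f(k+1) − (k + 6)·f(k) = 1.
d = 2 from the (1,1,0) case.
Match coefficients ⇒ f(k) = k*(k + 9)/40.
Then R = B(k−1)f/C = k*(k + 6)*(k + 9)/40, so s_k = R(k)·t_k = 3*k*(k + 9)/(20*(k + 4)*(k + 5)).
Δs = 6/(k**3 + 15*k**2 + 74*k + 120), as required.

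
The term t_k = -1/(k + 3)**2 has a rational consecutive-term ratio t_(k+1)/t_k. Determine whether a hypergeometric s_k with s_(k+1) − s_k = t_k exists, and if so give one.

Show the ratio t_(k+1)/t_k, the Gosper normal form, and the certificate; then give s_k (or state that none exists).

Compute t_(k+1)/t_k: get (k + 3)**2/(k + 4)**2.
So A=k**2 + 6*k + 9 and B=k**2 + 8*k + 16, with C=1.
Need (k**2 + 6*k + 9)·f(k+1) − (k**2 + 6*k + 9)·f(k) = 1.
From deg A=2, deg B=2, deg C=0: d=0.
Generic f = c0 gives residual -1; -1 = 0 cannot hold, so t_k is not Gosper-summable.

not Gosper-summable; s_k does not exist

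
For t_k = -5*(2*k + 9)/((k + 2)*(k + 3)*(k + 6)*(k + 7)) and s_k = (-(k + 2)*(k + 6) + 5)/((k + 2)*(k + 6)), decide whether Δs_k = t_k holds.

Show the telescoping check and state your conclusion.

s_(k+1) = (-(k + 3)*(k + 7) + 5)/((k + 3)*(k + 7))
s_(k+1) − s_k = 5*(-2*k - 9)/(k**4 + 18*k**3 + 113*k**2 + 288*k + 252)
(s_(k+1) − s_k) − t_k = 0

Valid — Δs_k = t_k.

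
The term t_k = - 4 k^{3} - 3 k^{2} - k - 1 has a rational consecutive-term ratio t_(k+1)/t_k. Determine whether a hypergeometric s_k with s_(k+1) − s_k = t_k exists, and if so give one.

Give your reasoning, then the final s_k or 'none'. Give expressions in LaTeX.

s_k = - k^{4} + k^{3} - k

Compute t_(k+1)/t_k: get (4*k**3 + 15*k**2 + 19*k + 9)/(4*k**3 + 3*k**2 + k + 1).
A = 1, B = 1, C = k**3 + 3*k**2/4 + k/4 + 1/4.
Set up (1)·f(k+1) − (1)·f(k) − (k**3 + 3*k**2/4 + k/4 + 1/4) = 0.
Bound: deg f ≤ 4.
Solving with deg f ≤ 4: f(k) = k*(k**3 - k**2 + 1)/4.
Get s_k = R·t_k = -k**4 + k**3 - k with R(k) = B(k−1)f(k)/C(k) = k*(k**3 - k**2 + 1)/(4*k**3 + 3*k**2 + k + 1).
Verify: -4*k**3 - 3*k**2 - k - 1 matches t_k.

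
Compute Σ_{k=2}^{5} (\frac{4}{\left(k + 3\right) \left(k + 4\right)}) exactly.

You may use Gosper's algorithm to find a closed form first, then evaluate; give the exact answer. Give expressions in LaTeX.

Σ = 16/45

t_(k+1)/t_k = (k + 3)/(k + 5).
Normal form (A,B,C) = (k + 3, k + 5, 1).
Set up (k + 3)·f(k+1) − (k + 4)·f(k) − (1) = 0.
Degrees (1,1,0) ⇒ d ≤ 1.
Match coefficients ⇒ f(k) = k/3.
Certificate R = B(k−1)f/C = k*(k + 4)/3 gives s_k = 4*k/(3*(k + 3)).
Check: Δs_k = 4/(k**2 + 7*k + 12). ✓
Evaluate s at k=6 and k=2: 8/9 and 8/15; difference 16/45.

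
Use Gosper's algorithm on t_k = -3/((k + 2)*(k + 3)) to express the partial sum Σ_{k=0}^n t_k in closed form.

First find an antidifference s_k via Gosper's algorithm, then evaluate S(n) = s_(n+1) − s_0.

r(k) = (k + 2)/(k + 4) after simplifying.
Factor: A=k + 2; B=k + 4; C=1.
Solve (k + 2)·f(k+1) − (k + 3)·f(k) = 1.
Degrees (1,1,0) ⇒ d ≤ 1.
Match coefficients ⇒ f(k) = k/2.
R(k) = B(k−1)·f(k)/C(k) = k*(k + 3)/2; s_k = R·t_k = -3*k/(2*k + 4).
Δs = -3/(k**2 + 5*k + 6), as required.
Σ_(k=0)^n t_k = s_(n+1) − s_(0) = (3*(-n - 1)/(2*(n + 3))) − (0), i.e. 3*(-n - 1)/(2*(n + 3)).

S(n) = 3*(-n - 1)/(2*(n + 3))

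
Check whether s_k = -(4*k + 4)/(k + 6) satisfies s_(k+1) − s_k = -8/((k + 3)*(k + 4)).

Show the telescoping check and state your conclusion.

s_(k+1) = 4*(-k - 2)/(k + 7)
s_(k+1) − s_k = -20/(k**2 + 13*k + 42)
(s_(k+1) − s_k) − t_k = 12*(-k**2 - 3*k + 8)/(k**4 + 20*k**3 + 145*k**2 + 450*k + 504)

Invalid: residual 12*(-k**2 - 3*k + 8)/(k**4 + 20*k**3 + 145*k**2 + 450*k + 504) ≠ 0.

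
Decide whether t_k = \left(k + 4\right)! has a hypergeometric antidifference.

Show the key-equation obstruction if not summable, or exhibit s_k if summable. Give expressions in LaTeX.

t_(k+1)/t_k = k + 5.
Factor: A=k + 5; B=1; C=1.
Solve (k + 5)·f(k+1) − (1)·f(k) = 1.
From deg A=1, deg B=0, deg C=0: d=-1.
Bound -1 < 0, so the key equation has no polynomial solution.

No — negative degree bound, so no certificate f.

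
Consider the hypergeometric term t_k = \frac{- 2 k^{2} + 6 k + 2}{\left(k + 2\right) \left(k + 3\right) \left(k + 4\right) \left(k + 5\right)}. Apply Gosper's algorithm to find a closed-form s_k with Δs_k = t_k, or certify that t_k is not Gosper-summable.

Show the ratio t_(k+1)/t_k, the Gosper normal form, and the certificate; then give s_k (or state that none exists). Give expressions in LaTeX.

r(k) = (k + 2)*(3*k - (k + 1)**2 + 4)/((k + 6)*(-k**2 + 3*k + 1)) after simplifying.
Gosper form: A/B · C(k+1)/C(k) with A=k + 2, B=k + 6, C=k**2 - 3*k - 1.
Set up (k + 2)·f(k+1) − (k + 5)·f(k) − (k**2 - 3*k - 1) = 0.
d = 3 from the (1,1,2) case.
Solving with deg f ≤ 3: f(k) = k*(k**2 - 15*k + 2)/24.
R(k) = B(k−1)·f(k)/C(k) = k*(k + 5)*(k**2 - 15*k + 2)/(24*(k**2 - 3*k - 1)); s_k = R·t_k = -k*(k**2 - 15*k + 2)/(12*(k + 2)*(k + 3)*(k + 4)).
s_(k+1) − s_k = 2*(-k**2 + 3*k + 1)/(k**4 + 14*k**3 + 71*k**2 + 154*k + 120) = t_k.

s_k = - \frac{k \left(k^{2} - 15 k + 2\right)}{12 \left(k + 2\right) \left(k + 3\right) \left(k + 4\right)}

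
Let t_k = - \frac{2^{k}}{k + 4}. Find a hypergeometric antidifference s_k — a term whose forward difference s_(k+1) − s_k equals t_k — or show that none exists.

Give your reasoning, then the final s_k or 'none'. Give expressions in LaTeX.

Ratio r(k) = 2*(k + 4)/(k + 5).
Take A(k)=2*k + 8, B(k)=k + 5, C(k)=1.
Need (2*k + 8)·f(k+1) − (k + 4)·f(k) = 1.
From deg A=1, deg B=1, deg C=0: d=-1.
Bound -1 < 0, so the key equation has no polynomial solution.

none (Gosper's algorithm certifies no s_k)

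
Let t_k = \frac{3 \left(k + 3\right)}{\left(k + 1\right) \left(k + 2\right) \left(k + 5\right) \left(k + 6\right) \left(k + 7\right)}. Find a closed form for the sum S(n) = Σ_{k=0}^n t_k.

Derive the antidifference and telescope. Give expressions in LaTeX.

Compute t_(k+1)/t_k: get (k + 1)*(k + 4)*(k + 5)/((k + 3)**2*(k + 8)).
Normal form (A,B,C) = (k + 1, k + 8, k**3 + 10*k**2 + 33*k + 36).
Solve (k + 1)·f(k+1) − (k + 7)·f(k) = k**3 + 10*k**2 + 33*k + 36.
Degrees (1,1,3) ⇒ d ≤ 6.
Solve for f: f(k) = k*(k + 2)*(k + 3)*(k + 4)*(k**2 + 12*k + 41)/90 (degree 6 ≤ 6).
Get s_k = R·t_k = k*(k**2 + 12*k + 41)/(30*(k**3 + 12*k**2 + 41*k + 30)) with R(k) = B(k−1)f(k)/C(k) = k*(k + 2)*(k + 7)*(k**2 + 12*k + 41)/(90*(k + 3)).
Verify: 3*(k + 3)/(k**5 + 21*k**4 + 163*k**3 + 567*k**2 + 844*k + 420) matches t_k.
s_(n+1) = (n**3 + 15*n**2 + 68*n + 54)/(30*(n**3 + 15*n**2 + 68*n + 84)) and s_(0) = 0, so S(n) = (n**3 + 15*n**2 + 68*n + 54)/(30*(n**3 + 15*n**2 + 68*n + 84)).

S(n) = \frac{n^{3} + 15 n^{2} + 68 n + 54}{30 \left(n^{3} + 15 n^{2} + 68 n + 84\right)}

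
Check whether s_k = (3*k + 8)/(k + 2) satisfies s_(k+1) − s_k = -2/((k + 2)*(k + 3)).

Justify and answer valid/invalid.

s_(k+1) = (3*k + 11)/(k + 3)
s_(k+1) − s_k = -2/(k**2 + 5*k + 6)
(s_(k+1) − s_k) − t_k = 0

valid (s_(k+1) − s_k reduces to t_k)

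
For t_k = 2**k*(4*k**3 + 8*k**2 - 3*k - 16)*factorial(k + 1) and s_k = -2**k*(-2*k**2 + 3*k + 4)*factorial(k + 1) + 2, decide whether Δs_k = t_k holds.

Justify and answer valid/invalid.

valid; difference matches t_k

s_(k+1) = -2**(k + 1)*(3*k - 2*(k + 1)**2 + 7)*factorial(k + 2) + 2
s_(k+1) − s_k = 2**k*(4*k**3 + 8*k**2 - 3*k - 16)*factorial(k + 1)
(s_(k+1) − s_k) − t_k = 0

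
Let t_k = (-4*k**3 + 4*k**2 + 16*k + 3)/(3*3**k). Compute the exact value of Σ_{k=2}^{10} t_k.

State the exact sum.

Compute t_(k+1)/t_k: get (4*k**3 + 8*k**2 - 12*k - 19)/(3*(4*k**3 - 4*k**2 - 16*k - 3)).
Gosper form: A/B · C(k+1)/C(k) with A=1/3, B=1, C=k**3 - k**2 - 4*k - 3/4.
Set up (1/3)·f(k+1) − (1)·f(k) − (k**3 - k**2 - 4*k - 3/4) = 0.
deg f ≤ 3 (via 0,0,3).
Coefficient equations give f(k) = -3*(2*k + 1)*(k**2 - 2)/4.
Get s_k = R·t_k = (2*k**3 + k**2 - 4*k - 2)/3**k with R(k) = B(k−1)f(k)/C(k) = -3*(2*k + 1)*(k**2 - 2)/(4*k**3 - 4*k**2 - 16*k - 3).
s_(k+1) − s_k = (-4*k**3 + 4*k**2 + 16*k + 3)/(3*3**k) = t_k.
Telescoping: Σ = s_(11) − s_(2) = 2737/177147 − (10/9) = -194093/177147.

Σ = -194093/177147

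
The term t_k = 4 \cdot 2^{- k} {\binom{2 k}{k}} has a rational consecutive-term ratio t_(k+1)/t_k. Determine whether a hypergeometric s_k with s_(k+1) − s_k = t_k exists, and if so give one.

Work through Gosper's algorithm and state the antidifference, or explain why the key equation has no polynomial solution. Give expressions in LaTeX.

r(k) = (2*k + 1)/(k + 1) after simplifying.
Factor: A=2*k + 1; B=k + 1; C=1.
f must satisfy (2*k + 1)·f(k+1) − (k)·f(k) = 1.
From deg A=1, deg B=1, deg C=0: d=-1.
Bound -1 < 0, so the key equation has no polynomial solution.

none — t_k is not Gosper-summable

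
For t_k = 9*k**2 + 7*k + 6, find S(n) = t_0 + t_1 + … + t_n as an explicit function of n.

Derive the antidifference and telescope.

t_(k+1)/t_k = (9*k**2 + 25*k + 22)/(9*k**2 + 7*k + 6).
So A=1 and B=1, with C=k**2 + 7*k/9 + 2/3.
Need (1)·f(k+1) − (1)·f(k) = k**2 + 7*k/9 + 2/3.
deg f ≤ 3 (via 0,0,2).
A polynomial solution: f(k) = k*(3*k**2 - k + 4)/9.
Certificate R = B(k−1)f/C = k*(3*k**2 - k + 4)/(9*k**2 + 7*k + 6) gives s_k = k*(3*k**2 - k + 4).
Δs = 9*k**2 + 7*k + 6, as required.
Σ_(k=0)^n t_k = s_(n+1) − s_(0) = (3*n**3 + 8*n**2 + 11*n + 6) − (0), i.e. 3*n**3 + 8*n**2 + 11*n + 6.

S(n) = 3*n**3 + 8*n**2 + 11*n + 6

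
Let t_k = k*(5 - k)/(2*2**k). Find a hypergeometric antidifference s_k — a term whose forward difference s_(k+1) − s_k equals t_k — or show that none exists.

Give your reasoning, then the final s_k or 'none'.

Step 1: r(k) = (k - 4)*(k + 1)/(2*k*(k - 5)).
Factor: A=1/2; B=1; C=k**2 - 5*k.
Solve (1/2)·f(k+1) − (1)·f(k) = k**2 - 5*k.
Degrees (0,0,2) ⇒ d ≤ 2.
A polynomial solution: f(k) = -2*(k**2 - 3*k - 2).
Get s_k = R·t_k = (k**2 - 3*k - 2)/2**k with R(k) = B(k−1)f(k)/C(k) = -2*(k**2 - 3*k - 2)/(k*(k - 5)).
Check: Δs_k = k*(5 - k)/(2*2**k). ✓

s_k = (k**2 - 3*k - 2)/2**k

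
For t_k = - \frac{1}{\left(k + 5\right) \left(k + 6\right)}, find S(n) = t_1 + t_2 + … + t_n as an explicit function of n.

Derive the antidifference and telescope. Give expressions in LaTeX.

S(n) = - \frac{n}{6 n + 36}

The ratio is (k + 5)/(k + 7).
So A=k + 5 and B=k + 7, with C=1.
Key eq: (k + 5)·f(k+1) = (k + 6)·f(k) + (1).
Degrees (1,1,0) ⇒ d ≤ 1.
Solve for f: f(k) = k/5 (degree 1 ≤ 1).
R(k) = B(k−1)·f(k)/C(k) = k*(k + 6)/5; s_k = R·t_k = -k/(5*k + 25).
Verify: -1/(k**2 + 11*k + 30) matches t_k.
s_(n+1) = (-n - 1)/(5*(n + 6)) and s_(1) = -1/30, so S(n) = -n/(6*n + 36).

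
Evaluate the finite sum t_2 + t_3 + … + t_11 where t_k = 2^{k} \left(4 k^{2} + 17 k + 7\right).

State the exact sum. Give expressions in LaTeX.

t_(k+1)/t_k = 2*(4*k**2 + 25*k + 28)/(4*k**2 + 17*k + 7).
A = 2, B = 1, C = k**2 + 17*k/4 + 7/4.
Need (2)·f(k+1) − (1)·f(k) = k**2 + 17*k/4 + 7/4.
deg f ≤ 2 (via 0,0,2).
Solve for f: f(k) = (k + 1)*(4*k - 3)/4 (degree 2 ≤ 2).
Certificate R = B(k−1)f/C = (k + 1)*(4*k - 3)/(4*k**2 + 17*k + 7) gives s_k = 2**k*(4*k**2 + k - 3).
s_(k+1) − s_k = 2**k*(4*k**2 + 17*k + 7) = t_k.
Σ_(k=2)^(11) t_k = s_(12) − s_(2) = 2396160 − (60) = 2396100.

Σ = 2396100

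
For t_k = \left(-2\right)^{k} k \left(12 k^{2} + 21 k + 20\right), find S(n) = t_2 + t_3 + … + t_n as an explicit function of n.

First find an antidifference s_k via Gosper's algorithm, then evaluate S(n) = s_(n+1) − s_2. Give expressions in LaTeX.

Ratio r(k) = 2*(-12*k**3 - 57*k**2 - 98*k - 53)/(k*(12*k**2 + 21*k + 20)).
Gosper form: A/B · C(k+1)/C(k) with A=-2, B=1, C=k**3 + 7*k**2/4 + 5*k/3.
Solve (-2)·f(k+1) − (1)·f(k) = k**3 + 7*k**2/4 + 5*k/3.
From deg A=0, deg B=0, deg C=3: d=3.
Coefficient equations give f(k) = -(4*k**3 - k**2 - 2)/12.
Get s_k = R·t_k = (-2)**k*(-4*k**3 + k**2 + 2) with R(k) = B(k−1)f(k)/C(k) = -(4*k**3 - k**2 - 2)/(k*(12*k**2 + 21*k + 20)).
Verify: (-2)**k*k*(12*k**2 + 21*k + 20) matches t_k.
Evaluate: s_(n+1) = 2*(-2)**n*(4*n**3 + 11*n**2 + 10*n + 1); subtract s_(2) = -104 ⇒ S(n) = 8*(-2)**n*n**3 + 22*(-2)**n*n**2 + 20*(-2)**n*n + 2*(-2)**n + 104.

S(n) = 8 \left(-2\right)^{n} n^{3} + 22 \left(-2\right)^{n} n^{2} + 20 \left(-2\right)^{n} n + 2 \left(-2\right)^{n} + 104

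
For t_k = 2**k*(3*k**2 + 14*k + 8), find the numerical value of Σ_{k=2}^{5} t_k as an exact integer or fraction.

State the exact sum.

Σ = 7496

The ratio is 2*(3*k**2 + 20*k + 25)/(3*k**2 + 14*k + 8).
Factor: A=2; B=1; C=k**2 + 14*k/3 + 8/3.
Solve (2)·f(k+1) − (1)·f(k) = k**2 + 14*k/3 + 8/3.
Bound: deg f ≤ 2.
Match coefficients ⇒ f(k) = (3*k**2 + 2*k - 2)/3.
Get s_k = R·t_k = 2**k*(3*k**2 + 2*k - 2) with R(k) = B(k−1)f(k)/C(k) = (3*k**2 + 2*k - 2)/((k + 4)*(3*k + 2)).
s_(k+1) − s_k = 2**k*(3*k**2 + 14*k + 8) = t_k.
Evaluate s at k=6 and k=2: 7552 and 56; difference 7496.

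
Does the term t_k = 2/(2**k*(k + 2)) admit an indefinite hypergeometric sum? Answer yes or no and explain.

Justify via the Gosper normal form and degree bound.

Ratio r(k) = (k + 2)/(2*(k + 3)).
Take A(k)=k/2 + 1, B(k)=k + 3, C(k)=1.
Key eq: (k/2 + 1)·f(k+1) = (k + 2)·f(k) + (1).
Degrees (1,1,0) ⇒ d ≤ -1.
d = -1 < 0 ⇒ no nonzero polynomial f; not summable.

No; the degree bound rules out any f.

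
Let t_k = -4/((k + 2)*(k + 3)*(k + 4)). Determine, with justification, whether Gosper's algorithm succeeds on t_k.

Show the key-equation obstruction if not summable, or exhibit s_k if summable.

Ratio r(k) = (k + 2)/(k + 5).
Factor: A=k + 2; B=k + 5; C=1.
Solve (k + 2)·f(k+1) − (k + 4)·f(k) = 1.
deg f ≤ 2 (via 1,1,0).
Coefficient equations give f(k) = k*(k + 5)/12.
Certificate R = B(k−1)f/C = k*(k + 4)*(k + 5)/12 gives s_k = k*(-k - 5)/(3*(k + 2)*(k + 3)).
s_(k+1) − s_k = -4/(k**3 + 9*k**2 + 26*k + 24) = t_k.

Yes. s_k = k*(-k - 5)/(3*(k + 2)*(k + 3)).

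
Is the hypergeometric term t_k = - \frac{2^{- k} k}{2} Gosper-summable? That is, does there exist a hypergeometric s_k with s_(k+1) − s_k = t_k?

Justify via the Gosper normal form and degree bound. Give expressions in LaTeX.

Step 1: r(k) = (k + 1)/(2*k).
Gosper form: A/B · C(k+1)/C(k) with A=1/2, B=1, C=k.
Solve (1/2)·f(k+1) − (1)·f(k) = k.
From deg A=0, deg B=0, deg C=1: d=1.
A polynomial solution: f(k) = -2*(k + 1).
Get s_k = R·t_k = (k + 1)/2**k with R(k) = B(k−1)f(k)/C(k) = -2*(k + 1)/k.
s_(k+1) − s_k = -k/(2*2**k) = t_k.

Yes. s_k = 2^{- k} \left(k + 1\right).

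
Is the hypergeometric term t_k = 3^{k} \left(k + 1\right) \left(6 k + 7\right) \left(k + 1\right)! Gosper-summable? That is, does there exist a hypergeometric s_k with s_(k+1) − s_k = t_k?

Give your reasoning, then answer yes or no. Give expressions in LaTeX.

r(k) = (k + 2)**2*(18*k + 39)/((k + 1)*(6*k + 7)) after simplifying.
Gosper form: A/B · C(k+1)/C(k) with A=3*k + 6, B=1, C=k**2 + 13*k/6 + 7/6.
f must satisfy (3*k + 6)·f(k+1) − (1)·f(k) = k**2 + 13*k/6 + 7/6.
d = 1 from the (1,0,2) case.
A polynomial solution: f(k) = (2*k - 1)/6.
Then R = B(k−1)f/C = (2*k - 1)/((k + 1)*(6*k + 7)), so s_k = R(k)·t_k = 3**k*(2*k - 1)*factorial(k + 1).
s_(k+1) − s_k = 3**k*(k + 1)*(6*k + 7)*factorial(k + 1) = t_k.

Yes. s_k = 3^{k} \left(2 k - 1\right) \left(k + 1\right)!.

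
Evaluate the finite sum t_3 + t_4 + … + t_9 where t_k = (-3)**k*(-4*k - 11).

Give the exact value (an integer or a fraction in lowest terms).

Σ = 708723

r(k) = 3*(-4*k - 15)/(4*k + 11) after simplifying.
So A=-3 and B=1, with C=k + 11/4.
Solve (-3)·f(k+1) − (1)·f(k) = k + 11/4.
Degrees (0,0,1) ⇒ d ≤ 1.
Solving with deg f ≤ 1: f(k) = -(k + 2)/4.
Then R = B(k−1)f/C = -(k + 2)/(4*k + 11), so s_k = R(k)·t_k = (-3)**k*(k + 2).
Check: Δs_k = (-3)**k*(-4*k - 11). ✓
Σ_(k=3)^(9) t_k = s_(10) − s_(3) = 708588 − (-135) = 708723.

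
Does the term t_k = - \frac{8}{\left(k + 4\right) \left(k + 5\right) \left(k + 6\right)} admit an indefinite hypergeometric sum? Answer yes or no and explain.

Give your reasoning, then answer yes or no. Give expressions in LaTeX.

Step 1: r(k) = (k + 4)/(k + 7).
Normal form (A,B,C) = (k + 4, k + 7, 1).
f must satisfy (k + 4)·f(k+1) − (k + 6)·f(k) = 1.
Degrees (1,1,0) ⇒ d ≤ 2.
Match coefficients ⇒ f(k) = k*(k + 9)/40.
Then R = B(k−1)f/C = k*(k + 6)*(k + 9)/40, so s_k = R(k)·t_k = k*(-k - 9)/(5*(k + 4)*(k + 5)).
Δs = -8/(k**3 + 15*k**2 + 74*k + 120), as required.

Yes. s_k = \frac{k \left(- k - 9\right)}{5 \left(k + 4\right) \left(k + 5\right)}.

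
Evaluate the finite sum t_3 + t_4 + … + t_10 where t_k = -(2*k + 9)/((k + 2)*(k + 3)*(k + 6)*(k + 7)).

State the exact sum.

The ratio is (k + 2)*(k + 6)*(2*k + 11)/((k + 4)*(k + 8)*(2*k + 9)).
Normal form (A,B,C) = (k + 2, k + 8, k**3 + 27*k**2/2 + 121*k/2 + 90).
Set up (k + 2)·f(k+1) − (k + 7)·f(k) − (k**3 + 27*k**2/2 + 121*k/2 + 90) = 0.
Bound: deg f ≤ 5.
Coefficient equations give f(k) = k*(k + 3)*(k + 4)*(k + 5)*(k + 8)/24.
Get s_k = R·t_k = k*(-k - 8)/(12*(k**2 + 8*k + 12)) with R(k) = B(k−1)f(k)/C(k) = k*(k + 3)*(k + 7)*(k + 8)/(12*(2*k + 9)).
s_(k+1) − s_k = (-2*k - 9)/(k**4 + 18*k**3 + 113*k**2 + 288*k + 252) = t_k.
Evaluate s at k=11 and k=3: -209/2652 and -11/180; difference -176/9945.

Σ = -176/9945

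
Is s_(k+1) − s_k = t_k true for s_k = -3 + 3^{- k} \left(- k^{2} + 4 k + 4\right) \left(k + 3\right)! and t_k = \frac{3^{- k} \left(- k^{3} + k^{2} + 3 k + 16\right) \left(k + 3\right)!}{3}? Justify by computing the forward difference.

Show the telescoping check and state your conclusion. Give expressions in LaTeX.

valid; difference matches t_k

s_(k+1) = 3**(-k - 1)*(4*k - (k + 1)**2 + 8)*factorial(k + 4) - 3
s_(k+1) − s_k = (-k**3 + k**2 + 3*k + 16)*factorial(k + 3)/(3*3**k)
(s_(k+1) − s_k) − t_k = 0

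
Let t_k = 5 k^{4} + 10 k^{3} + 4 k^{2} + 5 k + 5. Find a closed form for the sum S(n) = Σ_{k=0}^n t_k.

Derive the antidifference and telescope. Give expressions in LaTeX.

S(n) = n^{5} + 5 n^{4} + 8 n^{3} + 7 n^{2} + 8 n + 5

Step 1: r(k) = (5*k**4 + 30*k**3 + 64*k**2 + 63*k + 29)/(5*k**4 + 10*k**3 + 4*k**2 + 5*k + 5).
A = 1, B = 1, C = k**4 + 2*k**3 + 4*k**2/5 + k + 1.
Key eq: (1)·f(k+1) = (1)·f(k) + (k**4 + 2*k**3 + 4*k**2/5 + k + 1).
Degrees (0,0,4) ⇒ d ≤ 5.
Solving with deg f ≤ 5: f(k) = k*(k**4 - 2*k**2 + 3*k + 3)/5.
Get s_k = R·t_k = k*(k**4 - 2*k**2 + 3*k + 3) with R(k) = B(k−1)f(k)/C(k) = k*(k**4 - 2*k**2 + 3*k + 3)/(5*k**4 + 10*k**3 + 4*k**2 + 5*k + 5).
Verify: 5*k**4 + 10*k**3 + 4*k**2 + 5*k + 5 matches t_k.
Σ_(k=0)^n t_k = s_(n+1) − s_(0) = (n**5 + 5*n**4 + 8*n**3 + 7*n**2 + 8*n + 5) − (0), i.e. n**5 + 5*n**4 + 8*n**3 + 7*n**2 + 8*n + 5.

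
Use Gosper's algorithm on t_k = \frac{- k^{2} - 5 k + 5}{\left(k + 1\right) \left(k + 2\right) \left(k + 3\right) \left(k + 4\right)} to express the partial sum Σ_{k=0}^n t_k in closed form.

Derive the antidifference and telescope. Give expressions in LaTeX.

The ratio is (k + 1)*(5*k + (k + 1)**2)/((k + 5)*(k**2 + 5*k - 5)).
A = k + 1, B = k + 5, C = k**2 + 5*k - 5.
Solve (k + 1)·f(k+1) − (k + 4)·f(k) = k**2 + 5*k - 5.
From deg A=1, deg B=1, deg C=2: d=3.
A polynomial solution: f(k) = -k*(k + 4).
R(k) = B(k−1)·f(k)/C(k) = -k*(k + 4)**2/(k**2 + 5*k - 5); s_k = R·t_k = k*(k + 4)/((k + 1)*(k + 2)*(k + 3)).
Verify: (-k**2 - 5*k + 5)/(k**4 + 10*k**3 + 35*k**2 + 50*k + 24) matches t_k.
s_(n+1) = (n**2 + 6*n + 5)/(n**3 + 9*n**2 + 26*n + 24) and s_(0) = 0, so S(n) = (n**2 + 6*n + 5)/(n**3 + 9*n**2 + 26*n + 24).

S(n) = \frac{n^{2} + 6 n + 5}{n^{3} + 9 n^{2} + 26 n + 24}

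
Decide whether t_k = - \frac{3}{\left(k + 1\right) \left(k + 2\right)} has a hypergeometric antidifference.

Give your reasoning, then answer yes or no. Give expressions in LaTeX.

Yes. s_k = - \frac{3 k}{k + 1}.

The ratio is (k + 1)/(k + 3).
Take A(k)=k + 1, B(k)=k + 3, C(k)=1.
Key eq: (k + 1)·f(k+1) = (k + 2)·f(k) + (1).
d = 1 from the (1,1,0) case.
A polynomial solution: f(k) = k.
Get s_k = R·t_k = -3*k/(k + 1) with R(k) = B(k−1)f(k)/C(k) = k*(k + 2).
Check: Δs_k = -3/(k**2 + 3*k + 2). ✓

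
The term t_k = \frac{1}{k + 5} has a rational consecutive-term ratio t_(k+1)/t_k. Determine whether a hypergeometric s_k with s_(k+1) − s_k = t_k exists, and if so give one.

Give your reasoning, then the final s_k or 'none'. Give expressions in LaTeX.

The ratio is (k + 5)/(k + 6).
Gosper form: A/B · C(k+1)/C(k) with A=k + 5, B=k + 6, C=1.
Solve (k + 5)·f(k+1) − (k + 5)·f(k) = 1.
deg f ≤ 0 (via 1,1,0).
Put f(k) = c0: A·f(k+1) − B(k−1)·f(k) − C = -1; need -1 = 0 — inconsistent ⇒ no f, not summable.

no hypergeometric antidifference exists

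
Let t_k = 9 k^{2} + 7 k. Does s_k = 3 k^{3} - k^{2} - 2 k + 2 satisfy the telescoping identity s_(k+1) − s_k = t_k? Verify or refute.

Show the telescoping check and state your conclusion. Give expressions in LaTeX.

Valid — Δs_k = t_k.

s_(k+1) = -2*k + 3*(k + 1)**3 - (k + 1)**2
s_(k+1) − s_k = k*(9*k + 7)
(s_(k+1) − s_k) − t_k = 0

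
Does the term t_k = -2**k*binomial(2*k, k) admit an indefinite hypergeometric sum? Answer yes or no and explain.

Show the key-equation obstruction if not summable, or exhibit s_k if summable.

t_(k+1)/t_k = 4*(2*k + 1)/(k + 1).
A = 8*k + 4, B = k + 1, C = 1.
f must satisfy (8*k + 4)·f(k+1) − (k)·f(k) = 1.
Degrees (1,1,0) ⇒ d ≤ -1.
d = -1 < 0 ⇒ no nonzero polynomial f; not summable.

No — t_k has no hypergeometric antidifference.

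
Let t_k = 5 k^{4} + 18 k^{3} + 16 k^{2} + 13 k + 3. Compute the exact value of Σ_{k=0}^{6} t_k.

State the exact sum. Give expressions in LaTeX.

Σ = 21063

Step 1: r(k) = (5*k**4 + 38*k**3 + 100*k**2 + 119*k + 55)/(5*k**4 + 18*k**3 + 16*k**2 + 13*k + 3).
Take A(k)=1, B(k)=1, C(k)=k**4 + 18*k**3/5 + 16*k**2/5 + 13*k/5 + 3/5.
Set up (1)·f(k+1) − (1)·f(k) − (k**4 + 18*k**3/5 + 16*k**2/5 + 13*k/5 + 3/5) = 0.
From deg A=0, deg B=0, deg C=4: d=5.
Solve for f: f(k) = k*(k**4 + 2*k**3 - 2*k**2 + 3*k - 1)/5 (degree 5 ≤ 5).
Then R = B(k−1)f/C = k*(k**4 + 2*k**3 - 2*k**2 + 3*k - 1)/(5*k**4 + 18*k**3 + 16*k**2 + 13*k + 3), so s_k = R(k)·t_k = k*(k**4 + 2*k**3 - 2*k**2 + 3*k - 1).
Check: Δs_k = 5*k**4 + 18*k**3 + 16*k**2 + 13*k + 3. ✓
Telescoping: Σ = s_(7) − s_(0) = 21063 − (0) = 21063.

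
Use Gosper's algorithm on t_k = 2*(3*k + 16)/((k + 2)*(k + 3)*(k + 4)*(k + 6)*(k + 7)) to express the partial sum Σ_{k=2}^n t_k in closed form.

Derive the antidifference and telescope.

S(n) = (n**3 + 14*n**2 + 61*n - 76)/(80*(n**3 + 14*n**2 + 61*n + 84))

t_(k+1)/t_k = (k + 2)*(k + 6)*(3*k + 19)/((k + 5)*(k + 8)*(3*k + 16)).
Factor: A=k + 2; B=k + 8; C=k**2 + 31*k/3 + 80/3.
Need (k + 2)·f(k+1) − (k + 7)·f(k) = k**2 + 31*k/3 + 80/3.
Bound: deg f ≤ 5.
Solve for f: f(k) = k*(k + 4)*(k + 5)*(k**2 + 11*k + 36)/108 (degree 5 ≤ 5).
So s_k = (B(k−1)f/C)·t_k = (k*(k + 4)*(k + 7)*(k**2 + 11*k + 36)/(36*(3*k + 16)))·t_k = k*(k**2 + 11*k + 36)/(18*(k**3 + 11*k**2 + 36*k + 36)).
Verify: 2*(3*k + 16)/(k**5 + 22*k**4 + 185*k**3 + 740*k**2 + 1404*k + 1008) matches t_k.
Evaluate: s_(n+1) = (n**3 + 14*n**2 + 61*n + 48)/(18*(n**3 + 14*n**2 + 61*n + 84)); subtract s_(2) = 31/720 ⇒ S(n) = (n**3 + 14*n**2 + 61*n - 76)/(80*(n**3 + 14*n**2 + 61*n + 84)).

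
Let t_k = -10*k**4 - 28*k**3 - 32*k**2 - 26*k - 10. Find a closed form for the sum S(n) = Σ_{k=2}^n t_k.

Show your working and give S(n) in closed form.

S(n) = -2*n**5 - 12*n**4 - 28*n**3 - 36*n**2 - 28*n + 106

t_(k+1)/t_k = (5*k**4 + 34*k**3 + 88*k**2 + 107*k + 53)/(5*k**4 + 14*k**3 + 16*k**2 + 13*k + 5).
A = 1, B = 1, C = k**4 + 14*k**3/5 + 16*k**2/5 + 13*k/5 + 1.
Need (1)·f(k+1) − (1)·f(k) = k**4 + 14*k**3/5 + 16*k**2/5 + 13*k/5 + 1.
d = 5 from the (0,0,4) case.
Solving with deg f ≤ 5: f(k) = k*(k**4 + k**3 + 2*k + 1)/5.
R(k) = B(k−1)·f(k)/C(k) = k*(k**4 + k**3 + 2*k + 1)/(5*k**4 + 14*k**3 + 16*k**2 + 13*k + 5); s_k = R·t_k = 2*k*(-k**4 - k**3 - 2*k - 1).
s_(k+1) − s_k = -10*k**4 - 28*k**3 - 32*k**2 - 26*k - 10 = t_k.
Evaluate: s_(n+1) = -2*n**5 - 12*n**4 - 28*n**3 - 36*n**2 - 28*n - 10; subtract s_(2) = -116 ⇒ S(n) = -2*n**5 - 12*n**4 - 28*n**3 - 36*n**2 - 28*n + 106.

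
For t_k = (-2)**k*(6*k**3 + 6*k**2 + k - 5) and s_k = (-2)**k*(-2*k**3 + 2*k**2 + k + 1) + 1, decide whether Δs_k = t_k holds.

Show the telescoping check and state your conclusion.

s_(k+1) = (-2)**(k + 1)*(k - 2*(k + 1)**3 + 2*(k + 1)**2 + 2) + 1
s_(k+1) − s_k = (-2)**k*(6*k**3 + 6*k**2 + k - 5)
(s_(k+1) − s_k) − t_k = 0

valid (s_(k+1) − s_k reduces to t_k)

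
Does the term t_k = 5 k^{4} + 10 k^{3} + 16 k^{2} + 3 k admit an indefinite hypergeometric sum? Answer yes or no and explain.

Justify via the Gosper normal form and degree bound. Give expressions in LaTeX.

Yes. s_k = k \left(k^{4} + 2 k^{2} - 4 k + 1\right).

Ratio r(k) = (5*k**4 + 30*k**3 + 76*k**2 + 85*k + 34)/(k*(5*k**3 + 10*k**2 + 16*k + 3)).
Factor: A=1; B=1; C=k**4 + 2*k**3 + 16*k**2/5 + 3*k/5.
f must satisfy (1)·f(k+1) − (1)·f(k) = k**4 + 2*k**3 + 16*k**2/5 + 3*k/5.
d = 5 from the (0,0,4) case.
A polynomial solution: f(k) = k*(k - 1)*(k**3 + k**2 + 3*k - 1)/5.
R(k) = B(k−1)·f(k)/C(k) = (k - 1)*(k**3 + k**2 + 3*k - 1)/(5*k**3 + 10*k**2 + 16*k + 3); s_k = R·t_k = k*(k**4 + 2*k**2 - 4*k + 1).
Δs = k*(5*k**3 + 10*k**2 + 16*k + 3), as required.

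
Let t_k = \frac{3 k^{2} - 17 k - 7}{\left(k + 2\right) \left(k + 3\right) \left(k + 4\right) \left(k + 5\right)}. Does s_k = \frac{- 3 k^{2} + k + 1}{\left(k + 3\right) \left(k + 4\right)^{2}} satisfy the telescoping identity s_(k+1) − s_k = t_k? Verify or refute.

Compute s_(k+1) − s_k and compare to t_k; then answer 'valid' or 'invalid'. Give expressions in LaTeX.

Invalid: residual \frac{6 \left(- 2 k^{3} - 3 k^{2} + 27 k + 11\right)}{k^{6} + 23 k^{5} + 217 k^{4} + 1073 k^{3} + 2926 k^{2} + 4160 k + 2400} ≠ 0.

s_(k+1) = (k - 3*(k + 1)**2 + 2)/((k + 4)*(k + 5)**2)
s_(k+1) − s_k = (3*k**3 - 8*k**2 - 102*k - 37)/(k**5 + 21*k**4 + 175*k**3 + 723*k**2 + 1480*k + 1200)
(s_(k+1) − s_k) − t_k = 6*(-2*k**3 - 3*k**2 + 27*k + 11)/(k**6 + 23*k**5 + 217*k**4 + 1073*k**3 + 2926*k**2 + 4160*k + 2400)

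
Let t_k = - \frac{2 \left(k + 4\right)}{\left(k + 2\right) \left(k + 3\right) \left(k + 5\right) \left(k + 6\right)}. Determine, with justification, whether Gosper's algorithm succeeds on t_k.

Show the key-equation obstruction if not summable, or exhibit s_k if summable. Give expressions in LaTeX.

Yes. s_k = \frac{k \left(- k - 7\right)}{10 \left(k^{2} + 7 k + 10\right)}.

t_(k+1)/t_k = (k + 2)*(k + 5)**2/((k + 4)**2*(k + 7)).
A = k + 2, B = k + 7, C = k**2 + 8*k + 16.
Set up (k + 2)·f(k+1) − (k + 6)·f(k) − (k**2 + 8*k + 16) = 0.
Degrees (1,1,2) ⇒ d ≤ 4.
Coefficient equations give f(k) = k*(k + 3)*(k + 4)*(k + 7)/20.
Get s_k = R·t_k = k*(-k - 7)/(10*(k**2 + 7*k + 10)) with R(k) = B(k−1)f(k)/C(k) = k*(k + 3)*(k + 6)*(k + 7)/(20*(k + 4)).
Δs = 2*(-k - 4)/(k**4 + 16*k**3 + 91*k**2 + 216*k + 180), as required.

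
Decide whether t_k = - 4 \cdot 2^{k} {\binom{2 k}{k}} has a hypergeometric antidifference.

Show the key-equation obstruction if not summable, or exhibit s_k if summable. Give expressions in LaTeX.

Compute t_(k+1)/t_k: get 4*(2*k + 1)/(k + 1).
Gosper form: A/B · C(k+1)/C(k) with A=8*k + 4, B=k + 1, C=1.
Need (8*k + 4)·f(k+1) − (k)·f(k) = 1.
Degrees (1,1,0) ⇒ d ≤ -1.
d = -1 < 0 ⇒ no nonzero polynomial f; not summable.

No — key equation has no polynomial f.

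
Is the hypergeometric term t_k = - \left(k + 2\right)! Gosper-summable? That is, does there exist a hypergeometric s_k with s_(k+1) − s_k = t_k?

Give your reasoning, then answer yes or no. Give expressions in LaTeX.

Compute t_(k+1)/t_k: get k + 3.
Factor: A=k + 3; B=1; C=1.
Key eq: (k + 3)·f(k+1) = (1)·f(k) + (1).
deg f ≤ -1 (via 1,0,0).
d = -1 < 0 ⇒ no nonzero polynomial f; not summable.

No; the degree bound rules out any f.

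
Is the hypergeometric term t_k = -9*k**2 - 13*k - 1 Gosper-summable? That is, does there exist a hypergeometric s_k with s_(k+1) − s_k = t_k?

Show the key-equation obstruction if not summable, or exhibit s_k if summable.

Yes. s_k = k*(-3*k**2 - 2*k + 4).

Ratio r(k) = (9*k**2 + 31*k + 23)/(9*k**2 + 13*k + 1).
Normal form (A,B,C) = (1, 1, k**2 + 13*k/9 + 1/9).
Key eq: (1)·f(k+1) = (1)·f(k) + (k**2 + 13*k/9 + 1/9).
d = 3 from the (0,0,2) case.
Coefficient equations give f(k) = k*(3*k**2 + 2*k - 4)/9.
Certificate R = B(k−1)f/C = k*(3*k**2 + 2*k - 4)/(9*k**2 + 13*k + 1) gives s_k = k*(-3*k**2 - 2*k + 4).
Δs = -9*k**2 - 13*k - 1, as required.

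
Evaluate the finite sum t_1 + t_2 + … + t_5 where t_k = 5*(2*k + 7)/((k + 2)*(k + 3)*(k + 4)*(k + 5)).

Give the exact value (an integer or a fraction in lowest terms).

The ratio is (k + 2)*(2*k + 9)/((k + 6)*(2*k + 7)).
Take A(k)=k + 2, B(k)=k + 6, C(k)=k + 7/2.
Key eq: (k + 2)·f(k+1) = (k + 5)·f(k) + (k + 7/2).
d = 3 from the (1,1,1) case.
Solve for f: f(k) = k*(k + 3)*(k + 6)/16 (degree 3 ≤ 3).
So s_k = (B(k−1)f/C)·t_k = (k*(k + 3)*(k + 5)*(k + 6)/(8*(2*k + 7)))·t_k = 5*k*(k + 6)/(8*(k**2 + 6*k + 8)).
Verify: 5*(2*k + 7)/(k**4 + 14*k**3 + 71*k**2 + 154*k + 120) matches t_k.
Sum = s_(6) − s_(1); s_(6) = 9/16, s_(1) = 7/24 ⇒ 13/48.

Σ = 13/48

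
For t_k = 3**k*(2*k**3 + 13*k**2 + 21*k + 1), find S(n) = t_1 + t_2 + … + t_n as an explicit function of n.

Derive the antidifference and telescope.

S(n) = 3*3**n*n**3 + 15*3**n*n**2 + 21*3**n*n - 3*3**n + 3

The ratio is 3*(2*k**3 + 19*k**2 + 53*k + 37)/(2*k**3 + 13*k**2 + 21*k + 1).
A = 3, B = 1, C = k**3 + 13*k**2/2 + 21*k/2 + 1/2.
Key eq: (3)·f(k+1) = (1)·f(k) + (k**3 + 13*k**2/2 + 21*k/2 + 1/2).
deg f ≤ 3 (via 0,0,3).
Solving with deg f ≤ 3: f(k) = (k**3 + 2*k**2 - 4)/2.
Certificate R = B(k−1)f/C = (k**3 + 2*k**2 - 4)/(2*k**3 + 13*k**2 + 21*k + 1) gives s_k = 3**k*(k**3 + 2*k**2 - 4).
Verify: 3**k*(2*k**3 + 13*k**2 + 21*k + 1) matches t_k.
Evaluate: s_(n+1) = 3**(n + 1)*(n**3 + 5*n**2 + 7*n - 1); subtract s_(1) = -3 ⇒ S(n) = 3*3**n*n**3 + 15*3**n*n**2 + 21*3**n*n - 3*3**n + 3.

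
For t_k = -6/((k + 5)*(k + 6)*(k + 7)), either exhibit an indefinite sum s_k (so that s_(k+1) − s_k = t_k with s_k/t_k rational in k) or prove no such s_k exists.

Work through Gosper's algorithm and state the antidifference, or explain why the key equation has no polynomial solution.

s_k = k*(-k - 11)/(10*(k + 5)*(k + 6))

t_(k+1)/t_k = (k + 5)/(k + 8).
Factor: A=k + 5; B=k + 8; C=1.
Key eq: (k + 5)·f(k+1) = (k + 7)·f(k) + (1).
Degrees (1,1,0) ⇒ d ≤ 2.
Coefficient equations give f(k) = k*(k + 11)/60.
Certificate R = B(k−1)f/C = k*(k + 7)*(k + 11)/60 gives s_k = k*(-k - 11)/(10*(k + 5)*(k + 6)).
Δs = -6/(k**3 + 18*k**2 + 107*k + 210), as required.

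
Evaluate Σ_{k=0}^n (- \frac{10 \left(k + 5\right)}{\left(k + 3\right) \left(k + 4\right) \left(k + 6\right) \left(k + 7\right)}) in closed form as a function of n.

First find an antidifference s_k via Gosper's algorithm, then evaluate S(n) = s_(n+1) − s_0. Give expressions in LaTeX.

Step 1: r(k) = (k + 3)*(k + 6)**2/((k + 5)**2*(k + 8)).
A = k + 3, B = k + 8, C = k**2 + 10*k + 25.
Solve (k + 3)·f(k+1) − (k + 7)·f(k) = k**2 + 10*k + 25.
Bound: deg f ≤ 4.
A polynomial solution: f(k) = k*(k + 4)*(k + 5)*(k + 9)/36.
R(k) = B(k−1)·f(k)/C(k) = k*(k + 4)*(k + 7)*(k + 9)/(36*(k + 5)); s_k = R·t_k = 5*k*(-k - 9)/(18*(k**2 + 9*k + 18)).
s_(k+1) − s_k = 10*(-k - 5)/(k**4 + 20*k**3 + 145*k**2 + 450*k + 504) = t_k.
Telescope: S(n) = s_(n+1) − s_(0) = 5*(-n**2 - 11*n - 10)/(18*(n**2 + 11*n + 28)) − (0) = 5*(-n**2 - 11*n - 10)/(18*(n**2 + 11*n + 28)).

S(n) = \frac{5 \left(- n^{2} - 11 n - 10\right)}{18 \left(n^{2} + 11 n + 28\right)}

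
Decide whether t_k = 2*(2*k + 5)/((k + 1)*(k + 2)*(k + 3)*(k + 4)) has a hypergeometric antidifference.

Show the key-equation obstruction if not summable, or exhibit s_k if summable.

The ratio is (k + 1)*(2*k + 7)/((k + 5)*(2*k + 5)).
Normal form (A,B,C) = (k + 1, k + 5, k + 5/2).
Need (k + 1)·f(k+1) − (k + 4)·f(k) = k + 5/2.
Bound: deg f ≤ 3.
Solve for f: f(k) = k*(k + 2)*(k + 4)/6 (degree 3 ≤ 3).
R(k) = B(k−1)·f(k)/C(k) = k*(k + 2)*(k + 4)**2/(3*(2*k + 5)); s_k = R·t_k = 2*k*(k + 4)/(3*(k**2 + 4*k + 3)).
Δs = 2*(2*k + 5)/(k**4 + 10*k**3 + 35*k**2 + 50*k + 24), as required.

Yes. s_k = 2*k*(k + 4)/(3*(k**2 + 4*k + 3)).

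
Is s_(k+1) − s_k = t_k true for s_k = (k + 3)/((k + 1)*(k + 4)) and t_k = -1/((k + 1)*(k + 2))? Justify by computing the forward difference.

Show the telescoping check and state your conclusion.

Invalid: residual 2*(k + 3)/(k**4 + 12*k**3 + 49*k**2 + 78*k + 40) ≠ 0.

s_(k+1) = (k + 4)/((k + 2)*(k + 5))
s_(k+1) − s_k = (-k**2 - 7*k - 14)/(k**4 + 12*k**3 + 49*k**2 + 78*k + 40)
(s_(k+1) − s_k) − t_k = 2*(k + 3)/(k**4 + 12*k**3 + 49*k**2 + 78*k + 40)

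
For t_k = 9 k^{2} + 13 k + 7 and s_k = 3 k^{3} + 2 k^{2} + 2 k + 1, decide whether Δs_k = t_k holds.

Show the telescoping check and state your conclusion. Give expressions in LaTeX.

s_(k+1) = 3*k**3 + 11*k**2 + 15*k + 8
s_(k+1) − s_k = 9*k**2 + 13*k + 7
(s_(k+1) − s_k) − t_k = 0

valid (s_(k+1) − s_k reduces to t_k)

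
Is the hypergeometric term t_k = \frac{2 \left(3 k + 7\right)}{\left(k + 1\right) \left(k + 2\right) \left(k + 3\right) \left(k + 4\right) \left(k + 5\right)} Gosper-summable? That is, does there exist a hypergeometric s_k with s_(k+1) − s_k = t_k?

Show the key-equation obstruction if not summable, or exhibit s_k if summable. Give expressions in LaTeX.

Compute t_(k+1)/t_k: get (k + 1)*(3*k + 10)/((k + 6)*(3*k + 7)).
So A=k + 1 and B=k + 6, with C=k + 7/3.
Need (k + 1)·f(k+1) − (k + 5)·f(k) = k + 7/3.
From deg A=1, deg B=1, deg C=1: d=4.
Coefficient equations give f(k) = k*(k + 2)*(k**2 + 8*k + 19)/36.
So s_k = (B(k−1)f/C)·t_k = (k*(k + 2)*(k + 5)*(k**2 + 8*k + 19)/(12*(3*k + 7)))·t_k = k*(k**2 + 8*k + 19)/(6*(k**3 + 8*k**2 + 19*k + 12)).
Check: Δs_k = 2*(3*k + 7)/(k**5 + 15*k**4 + 85*k**3 + 225*k**2 + 274*k + 120). ✓

Yes. s_k = \frac{k \left(k^{2} + 8 k + 19\right)}{6 \left(k^{3} + 8 k^{2} + 19 k + 12\right)}.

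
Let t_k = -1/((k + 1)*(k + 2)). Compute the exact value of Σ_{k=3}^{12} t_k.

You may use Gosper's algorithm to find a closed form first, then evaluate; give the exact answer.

Compute t_(k+1)/t_k: get (k + 1)/(k + 3).
Factor: A=k + 1; B=k + 3; C=1.
Need (k + 1)·f(k+1) − (k + 2)·f(k) = 1.
deg f ≤ 1 (via 1,1,0).
Coefficient equations give f(k) = k.
R(k) = B(k−1)·f(k)/C(k) = k*(k + 2); s_k = R·t_k = -k/(k + 1).
s_(k+1) − s_k = -1/(k**2 + 3*k + 2) = t_k.
Sum = s_(13) − s_(3); s_(13) = -13/14, s_(3) = -3/4 ⇒ -5/28.

Σ = -5/28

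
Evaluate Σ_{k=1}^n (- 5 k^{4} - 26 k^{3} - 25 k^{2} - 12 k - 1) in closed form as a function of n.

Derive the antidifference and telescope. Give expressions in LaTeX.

Ratio r(k) = (5*k**4 + 46*k**3 + 133*k**2 + 160*k + 69)/(5*k**4 + 26*k**3 + 25*k**2 + 12*k + 1).
Factor: A=1; B=1; C=k**4 + 26*k**3/5 + 5*k**2 + 12*k/5 + 1/5.
Key eq: (1)·f(k+1) = (1)·f(k) + (k**4 + 26*k**3/5 + 5*k**2 + 12*k/5 + 1/5).
From deg A=0, deg B=0, deg C=4: d=5.
Solve for f: f(k) = k*(k**4 + 4*k**3 - 3*k**2 - 1)/5 (degree 5 ≤ 5).
Then R = B(k−1)f/C = k*(k**4 + 4*k**3 - 3*k**2 - 1)/(5*k**4 + 26*k**3 + 25*k**2 + 12*k + 1), so s_k = R(k)·t_k = -k**5 - 4*k**4 + 3*k**3 + k.
Verify: -5*k**4 - 26*k**3 - 25*k**2 - 12*k - 1 matches t_k.
Telescope: S(n) = s_(n+1) − s_(1) = -n**5 - 9*n**4 - 23*n**3 - 25*n**2 - 11*n - 1 − (-1) = n*(-n**4 - 9*n**3 - 23*n**2 - 25*n - 11).

S(n) = n \left(- n^{4} - 9 n^{3} - 23 n^{2} - 25 n - 11\right)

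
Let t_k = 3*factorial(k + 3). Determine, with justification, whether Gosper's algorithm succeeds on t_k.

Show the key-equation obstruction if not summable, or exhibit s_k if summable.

Step 1: r(k) = k + 4.
Factor: A=k + 4; B=1; C=1.
Need (k + 4)·f(k+1) − (1)·f(k) = 1.
Bound: deg f ≤ -1.
Bound -1 < 0, so the key equation has no polynomial solution.

No; the degree bound rules out any f.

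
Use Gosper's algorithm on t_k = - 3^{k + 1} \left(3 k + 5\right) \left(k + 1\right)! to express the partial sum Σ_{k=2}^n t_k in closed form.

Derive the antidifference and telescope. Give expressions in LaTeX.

S(n) = - 9 \cdot 3^{n} \left(n + 2\right)! + 162

Ratio r(k) = 3*(k + 2)*(3*k + 8)/(3*k + 5).
Factor: A=3*k + 6; B=1; C=k + 5/3.
f must satisfy (3*k + 6)·f(k+1) − (1)·f(k) = k + 5/3.
From deg A=1, deg B=0, deg C=1: d=0.
Match coefficients ⇒ f(k) = 1/3.
So s_k = (B(k−1)f/C)·t_k = (1/(3*k + 5))·t_k = -3**(k + 1)*factorial(k + 1).
Check: Δs_k = -3**(k + 1)*(3*k + 5)*factorial(k + 1). ✓
Telescope: S(n) = s_(n+1) − s_(2) = -3**(n + 2)*factorial(n + 2) − (-162) = -9*3**n*factorial(n + 2) + 162.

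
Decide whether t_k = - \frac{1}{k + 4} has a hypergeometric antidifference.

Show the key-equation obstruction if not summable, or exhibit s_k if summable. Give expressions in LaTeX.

No — key equation has no polynomial f.

Step 1: r(k) = (k + 4)/(k + 5).
So A=k + 4 and B=k + 5, with C=1.
Set up (k + 4)·f(k+1) − (k + 4)·f(k) − (1) = 0.
Degrees (1,1,0) ⇒ d ≤ 0.
Put f(k) = c0: A·f(k+1) − B(k−1)·f(k) − C = -1; need -1 = 0 — inconsistent ⇒ no f, not summable.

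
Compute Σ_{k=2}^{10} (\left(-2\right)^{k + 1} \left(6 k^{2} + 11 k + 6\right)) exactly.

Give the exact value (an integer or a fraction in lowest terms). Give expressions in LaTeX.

t_(k+1)/t_k = 2*(-6*k**2 - 23*k - 23)/(6*k**2 + 11*k + 6).
Normal form (A,B,C) = (-2, 1, k**2 + 11*k/6 + 1).
f must satisfy (-2)·f(k+1) − (1)·f(k) = k**2 + 11*k/6 + 1.
Bound: deg f ≤ 2.
A polynomial solution: f(k) = -k*(2*k + 1)/6.
Certificate R = B(k−1)f/C = -k*(2*k + 1)/(6*k**2 + 11*k + 6) gives s_k = 2*(-2)**k*k*(2*k + 1).
Check: Δs_k = (-2)**(k + 1)*(6*k**2 + 11*k + 6). ✓
Telescoping: Σ = s_(11) − s_(2) = -1036288 − (80) = -1036368.

Σ = -1036368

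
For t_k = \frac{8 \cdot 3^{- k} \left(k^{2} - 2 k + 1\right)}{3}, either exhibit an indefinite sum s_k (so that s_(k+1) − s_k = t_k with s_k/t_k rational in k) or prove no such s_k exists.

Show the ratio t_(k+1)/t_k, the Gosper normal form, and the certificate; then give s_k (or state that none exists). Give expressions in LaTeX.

Step 1: r(k) = k**2/(3*(k**2 - 2*k + 1)).
Normal form (A,B,C) = (1/3, 1, k**2 - 2*k + 1).
Key eq: (1/3)·f(k+1) = (1)·f(k) + (k**2 - 2*k + 1).
Degrees (0,0,2) ⇒ d ≤ 2.
Coefficient equations give f(k) = -3*(k**2 - k + 1)/2.
R(k) = B(k−1)·f(k)/C(k) = -3*(k**2 - k + 1)/(2*(k - 1)**2); s_k = R·t_k = 4*(-k**2 + k - 1)/3**k.
Δs = 8*(k**2 - 2*k + 1)/(3*3**k), as required.

s_k = 4 \cdot 3^{- k} \left(- k^{2} + k - 1\right)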